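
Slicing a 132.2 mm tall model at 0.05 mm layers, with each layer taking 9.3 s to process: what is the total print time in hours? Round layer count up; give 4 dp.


Layers = ceil(132.2/0.05) = 2644
t = 2644 * 9.3 / 3600 = 6.8303 hrs


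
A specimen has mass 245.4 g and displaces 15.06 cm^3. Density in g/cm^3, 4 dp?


rho = 245.4 / 15.06 = 16.2948 g/cm^3


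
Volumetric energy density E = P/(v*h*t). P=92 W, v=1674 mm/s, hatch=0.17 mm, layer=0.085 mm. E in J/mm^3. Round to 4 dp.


E = 92 / (1674*0.17*0.085) = 3.8033 J/mm^3


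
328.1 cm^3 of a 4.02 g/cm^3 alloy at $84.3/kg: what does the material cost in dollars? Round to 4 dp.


Mass = 328.1*4.02/1000 = 1.318962 kg
Cost = 1.318962 * 84.3 = 111.1885 $


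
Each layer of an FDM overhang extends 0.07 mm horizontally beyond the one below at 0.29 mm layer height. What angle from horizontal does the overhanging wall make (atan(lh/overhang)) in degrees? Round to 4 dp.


angle = atan(0.29/0.07) = 76.4296 degrees


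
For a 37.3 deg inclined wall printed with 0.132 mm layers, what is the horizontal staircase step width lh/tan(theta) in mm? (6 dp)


step = 0.132 / tan(37.3) = 0.173275 mm


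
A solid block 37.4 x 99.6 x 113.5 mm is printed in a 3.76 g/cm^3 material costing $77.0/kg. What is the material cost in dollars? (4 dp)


V = 37.4 * 99.6 * 113.5 = 422792.04 mm^3 = 422.79204 cm^3
Mass = 422.79204 * 3.76 / 1000 = 1.58969807 kg
Cost = 1.58969807 * 77.0 = 122.4068 $


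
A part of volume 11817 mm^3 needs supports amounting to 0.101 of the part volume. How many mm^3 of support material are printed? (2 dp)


V_support = 11817 * 0.101 = 1193.52 mm^3


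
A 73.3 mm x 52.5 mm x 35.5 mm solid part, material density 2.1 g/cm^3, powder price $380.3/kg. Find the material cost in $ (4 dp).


V = 73.3 * 52.5 * 35.5 = 136612.875 mm^3 = 136.612875 cm^3
Mass = 136.612875 * 2.1 / 1000 = 0.28688704 kg
Cost = 0.28688704 * 380.3 = 109.1031 $


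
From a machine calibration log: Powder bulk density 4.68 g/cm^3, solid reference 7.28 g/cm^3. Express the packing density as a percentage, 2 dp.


Packing = (4.68/7.28)*100 = 64.29 %


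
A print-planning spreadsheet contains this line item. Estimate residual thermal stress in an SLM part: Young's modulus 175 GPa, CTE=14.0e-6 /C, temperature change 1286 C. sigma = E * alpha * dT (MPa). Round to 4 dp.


sigma = 175*1000 * 14.0e-6 * 1286 = 3150.7 MPa


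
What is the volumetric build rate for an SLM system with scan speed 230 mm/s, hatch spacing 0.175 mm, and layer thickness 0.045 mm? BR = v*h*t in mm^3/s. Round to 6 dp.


Rate = 230 * 0.175 * 0.045 = 1.81125 mm^3/s


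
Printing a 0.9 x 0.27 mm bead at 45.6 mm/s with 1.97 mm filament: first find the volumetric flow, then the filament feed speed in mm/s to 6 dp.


Q = 0.9 * 0.27 * 45.6 = 11.0808 mm^3/s
A_fil = pi*(1.97/2)^2 = 3.04805173 mm^2
v_feed = 11.0808 / 3.04805173 = 3.635371 mm/s


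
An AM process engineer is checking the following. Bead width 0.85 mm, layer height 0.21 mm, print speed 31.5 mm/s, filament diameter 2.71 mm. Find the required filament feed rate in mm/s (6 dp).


Q = 0.85 * 0.21 * 31.5 = 5.62275 mm^3/s
A_fil = pi*(2.71/2)^2 = 5.76804265 mm^2
v_feed = 5.62275 / 5.76804265 = 0.974811 mm/s


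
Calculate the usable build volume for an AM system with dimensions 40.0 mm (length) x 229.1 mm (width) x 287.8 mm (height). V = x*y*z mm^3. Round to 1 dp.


V = 40.0 * 229.1 * 287.8 = 2637399.2 mm^3


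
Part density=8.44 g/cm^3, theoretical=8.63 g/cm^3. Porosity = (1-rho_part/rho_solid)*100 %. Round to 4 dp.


Porosity = (1-8.44/8.63)*100 = 2.2016 %


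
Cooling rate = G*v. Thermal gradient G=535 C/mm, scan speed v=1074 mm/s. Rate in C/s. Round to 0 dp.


CR = 535 * 1074 = 574590 C/s


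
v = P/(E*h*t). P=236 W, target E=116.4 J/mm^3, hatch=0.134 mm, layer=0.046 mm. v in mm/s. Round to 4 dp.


v = 236 / (116.4*0.134*0.046) = 328.9246 mm/s


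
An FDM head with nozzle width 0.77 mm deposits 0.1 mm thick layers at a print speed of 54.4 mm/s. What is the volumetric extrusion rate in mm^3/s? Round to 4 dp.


Rate = 0.77 * 0.1 * 54.4 = 4.1888 mm^3/s


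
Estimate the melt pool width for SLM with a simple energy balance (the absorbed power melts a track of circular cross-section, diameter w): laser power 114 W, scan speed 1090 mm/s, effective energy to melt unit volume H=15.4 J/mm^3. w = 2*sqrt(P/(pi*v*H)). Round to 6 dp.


w = 2*sqrt(114/(pi*1090*15.4)) = 0.092989 mm


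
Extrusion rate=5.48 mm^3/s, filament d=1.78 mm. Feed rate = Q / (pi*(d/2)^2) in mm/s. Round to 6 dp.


A = pi*(1.78/2)^2 = 2.488456
v = 5.48 / 2.488456 = 2.202169 mm/s


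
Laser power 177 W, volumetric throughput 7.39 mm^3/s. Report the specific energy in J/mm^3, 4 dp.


SE = 177 / 7.39 = 23.9513 J/mm^3


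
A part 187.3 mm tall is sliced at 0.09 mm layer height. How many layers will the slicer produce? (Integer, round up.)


Layers = ceil(187.3/0.09) = 2082


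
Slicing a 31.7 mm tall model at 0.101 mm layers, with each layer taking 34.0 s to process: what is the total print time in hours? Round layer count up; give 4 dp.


Layers = ceil(31.7/0.101) = 314
t = 314 * 34.0 / 3600 = 2.9656 hrs


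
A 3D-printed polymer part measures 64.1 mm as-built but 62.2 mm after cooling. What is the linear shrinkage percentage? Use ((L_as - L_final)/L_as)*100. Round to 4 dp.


Shrinkage = ((64.1-62.2)/64.1)*100 = 2.9641 %


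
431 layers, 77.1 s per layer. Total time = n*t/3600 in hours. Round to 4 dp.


t = 431 * 77.1 / 3600 = 9.2306 hrs


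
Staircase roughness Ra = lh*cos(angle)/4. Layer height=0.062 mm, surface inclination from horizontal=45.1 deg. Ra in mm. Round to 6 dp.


Ra = 0.062 * cos(45.1) / 4 = 0.010941 mm


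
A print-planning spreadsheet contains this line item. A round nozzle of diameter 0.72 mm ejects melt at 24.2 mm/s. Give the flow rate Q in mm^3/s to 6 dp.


A = pi*(0.72/2)^2 = 0.40715041 mm^2
Q = 0.40715041 * 24.2 = 9.85304 mm^3/s


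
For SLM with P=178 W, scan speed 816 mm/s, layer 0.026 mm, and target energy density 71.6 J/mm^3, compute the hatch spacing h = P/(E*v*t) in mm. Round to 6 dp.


h = 178 / (71.6*816*0.026) = 0.117177 mm


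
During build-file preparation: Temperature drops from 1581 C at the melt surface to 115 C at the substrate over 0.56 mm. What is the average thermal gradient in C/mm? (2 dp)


G = (1581-115)/0.56 = 2617.86 C/mm


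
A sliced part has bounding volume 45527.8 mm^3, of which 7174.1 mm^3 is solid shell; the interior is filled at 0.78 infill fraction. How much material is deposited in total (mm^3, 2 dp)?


V_infill = (45527.8 - 7174.1) * 0.78 = 29915.89
V_total = 7174.1 + 29915.89 = 37089.99 mm^3


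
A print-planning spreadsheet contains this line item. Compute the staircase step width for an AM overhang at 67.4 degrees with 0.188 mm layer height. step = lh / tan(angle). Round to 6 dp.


step = 0.188 / tan(67.4) = 0.078257 mm


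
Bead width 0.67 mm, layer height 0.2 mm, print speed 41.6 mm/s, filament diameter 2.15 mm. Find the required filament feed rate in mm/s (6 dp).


Q = 0.67 * 0.2 * 41.6 = 5.5744 mm^3/s
A_fil = pi*(2.15/2)^2 = 3.63050301 mm^2
v_feed = 5.5744 / 3.63050301 = 1.535435 mm/s


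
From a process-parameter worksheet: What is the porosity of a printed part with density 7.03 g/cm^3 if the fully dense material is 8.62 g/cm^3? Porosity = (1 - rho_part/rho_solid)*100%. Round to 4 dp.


Porosity = (1-7.03/8.62)*100 = 18.4455 %


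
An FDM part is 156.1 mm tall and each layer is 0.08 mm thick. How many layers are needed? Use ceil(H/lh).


Layers = ceil(156.1/0.08) = 1952


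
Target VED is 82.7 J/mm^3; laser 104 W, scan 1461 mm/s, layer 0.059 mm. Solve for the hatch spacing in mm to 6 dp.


h = 104 / (82.7*1461*0.059) = 0.014589 mm


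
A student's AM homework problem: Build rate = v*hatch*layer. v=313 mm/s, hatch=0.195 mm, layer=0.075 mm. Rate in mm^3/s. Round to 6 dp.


Rate = 313 * 0.195 * 0.075 = 4.577625 mm^3/s


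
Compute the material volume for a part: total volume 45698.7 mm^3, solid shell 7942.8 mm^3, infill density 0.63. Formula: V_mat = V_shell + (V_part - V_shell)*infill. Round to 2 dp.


V_infill = (45698.7 - 7942.8) * 0.63 = 23786.22
V_total = 7942.8 + 23786.22 = 31729.02 mm^3


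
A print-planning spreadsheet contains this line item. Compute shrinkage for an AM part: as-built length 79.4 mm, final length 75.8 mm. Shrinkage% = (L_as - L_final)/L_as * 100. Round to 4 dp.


Shrinkage = ((79.4-75.8)/79.4)*100 = 4.534 %


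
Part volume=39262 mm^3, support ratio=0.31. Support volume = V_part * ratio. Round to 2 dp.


V_support = 39262 * 0.31 = 12171.22 mm^3


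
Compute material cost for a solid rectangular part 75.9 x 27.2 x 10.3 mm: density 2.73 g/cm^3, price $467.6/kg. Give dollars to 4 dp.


V = 75.9 * 27.2 * 10.3 = 21264.144 mm^3 = 21.264144 cm^3
Mass = 21.264144 * 2.73 / 1000 = 0.05805111 kg
Cost = 0.05805111 * 467.6 = 27.1447 $


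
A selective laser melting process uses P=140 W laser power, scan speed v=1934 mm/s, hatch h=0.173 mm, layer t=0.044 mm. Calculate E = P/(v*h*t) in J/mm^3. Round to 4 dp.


E = 140 / (1934*0.173*0.044) = 9.5098 J/mm^3


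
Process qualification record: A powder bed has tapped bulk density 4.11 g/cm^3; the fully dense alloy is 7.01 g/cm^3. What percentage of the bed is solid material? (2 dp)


Packing = (4.11/7.01)*100 = 58.63 %


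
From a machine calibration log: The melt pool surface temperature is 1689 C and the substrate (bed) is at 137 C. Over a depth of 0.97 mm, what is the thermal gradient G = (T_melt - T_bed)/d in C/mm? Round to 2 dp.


G = (1689-137)/0.97 = 1600.0 C/mm


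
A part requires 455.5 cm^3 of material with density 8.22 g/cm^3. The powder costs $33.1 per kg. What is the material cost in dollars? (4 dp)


Mass = 455.5*8.22/1000 = 3.74421 kg
Cost = 3.74421 * 33.1 = 123.9334 $


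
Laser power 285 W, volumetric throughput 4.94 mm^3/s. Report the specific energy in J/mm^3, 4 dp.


SE = 285 / 4.94 = 57.6923 J/mm^3


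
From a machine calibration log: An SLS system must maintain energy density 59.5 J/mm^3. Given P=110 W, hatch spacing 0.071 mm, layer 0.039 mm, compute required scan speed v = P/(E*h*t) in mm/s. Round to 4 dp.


v = 110 / (59.5*0.071*0.039) = 667.656 mm/s


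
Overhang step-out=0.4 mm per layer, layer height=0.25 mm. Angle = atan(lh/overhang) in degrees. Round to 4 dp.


angle = atan(0.25/0.4) = 32.0054 degrees


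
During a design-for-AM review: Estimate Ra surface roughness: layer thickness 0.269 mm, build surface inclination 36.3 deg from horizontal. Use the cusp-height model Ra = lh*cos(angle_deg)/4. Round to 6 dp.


Ra = 0.269 * cos(36.3) / 4 = 0.054199 mm


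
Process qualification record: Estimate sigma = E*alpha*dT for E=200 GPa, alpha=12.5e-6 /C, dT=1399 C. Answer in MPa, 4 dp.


sigma = 200*1000 * 12.5e-6 * 1399 = 3497.5 MPa


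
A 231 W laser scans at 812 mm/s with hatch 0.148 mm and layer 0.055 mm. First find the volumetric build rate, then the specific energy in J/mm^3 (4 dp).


Build rate = 812 * 0.148 * 0.055 = 6.60968 mm^3/s
SE = 231 / 6.60968 = 34.9487 J/mm^3


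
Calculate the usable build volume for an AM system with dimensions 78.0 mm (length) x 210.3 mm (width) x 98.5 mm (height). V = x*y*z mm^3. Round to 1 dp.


V = 78.0 * 210.3 * 98.5 = 1615734.9 mm^3


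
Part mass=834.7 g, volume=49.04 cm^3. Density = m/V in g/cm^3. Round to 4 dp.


rho = 834.7 / 49.04 = 17.0208 g/cm^3


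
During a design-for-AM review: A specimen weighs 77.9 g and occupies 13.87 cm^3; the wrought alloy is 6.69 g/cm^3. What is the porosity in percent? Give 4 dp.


rho_part = 77.9 / 13.87 = 5.61643836 g/cm^3
Porosity = (1 - 5.61643836/6.69)*100 = 16.0473 %


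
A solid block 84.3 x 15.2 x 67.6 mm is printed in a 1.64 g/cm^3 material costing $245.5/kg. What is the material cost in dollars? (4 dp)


V = 84.3 * 15.2 * 67.6 = 86619.936 mm^3 = 86.619936 cm^3
Mass = 86.619936 * 1.64 / 1000 = 0.1420567 kg
Cost = 0.1420567 * 245.5 = 34.8749 $


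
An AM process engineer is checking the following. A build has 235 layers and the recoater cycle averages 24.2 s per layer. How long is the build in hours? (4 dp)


t = 235 * 24.2 / 3600 = 1.5797 hrs


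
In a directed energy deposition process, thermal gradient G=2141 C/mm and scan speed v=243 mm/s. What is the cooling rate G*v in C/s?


CR = 2141 * 243 = 520263 C/s


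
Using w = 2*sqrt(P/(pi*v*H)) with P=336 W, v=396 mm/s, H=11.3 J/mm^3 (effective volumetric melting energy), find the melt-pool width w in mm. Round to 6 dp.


w = 2*sqrt(336/(pi*396*11.3)) = 0.309199 mm


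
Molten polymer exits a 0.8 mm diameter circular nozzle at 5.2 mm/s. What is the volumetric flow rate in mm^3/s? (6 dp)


A = pi*(0.8/2)^2 = 0.50265482 mm^2
Q = 0.50265482 * 5.2 = 2.613805 mm^3/s


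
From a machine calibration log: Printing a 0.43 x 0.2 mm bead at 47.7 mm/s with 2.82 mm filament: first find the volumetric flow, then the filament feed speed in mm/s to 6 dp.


Q = 0.43 * 0.2 * 47.7 = 4.1022 mm^3/s
A_fil = pi*(2.82/2)^2 = 6.24580035 mm^2
v_feed = 4.1022 / 6.24580035 = 0.656793 mm/s


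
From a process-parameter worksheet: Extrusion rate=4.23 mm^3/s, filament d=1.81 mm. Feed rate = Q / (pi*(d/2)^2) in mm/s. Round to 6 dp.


A = pi*(1.81/2)^2 = 2.573043
v = 4.23 / 2.573043 = 1.643968 mm/s


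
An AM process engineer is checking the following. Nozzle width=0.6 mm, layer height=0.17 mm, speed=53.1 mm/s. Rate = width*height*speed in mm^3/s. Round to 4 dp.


Rate = 0.6 * 0.17 * 53.1 = 5.4162 mm^3/s


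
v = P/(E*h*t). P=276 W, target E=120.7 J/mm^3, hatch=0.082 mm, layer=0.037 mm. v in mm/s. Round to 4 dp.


v = 276 / (120.7*0.082*0.037) = 753.6787 mm/s


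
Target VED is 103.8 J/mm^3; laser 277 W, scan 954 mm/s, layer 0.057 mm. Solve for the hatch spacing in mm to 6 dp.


h = 277 / (103.8*954*0.057) = 0.049075 mm


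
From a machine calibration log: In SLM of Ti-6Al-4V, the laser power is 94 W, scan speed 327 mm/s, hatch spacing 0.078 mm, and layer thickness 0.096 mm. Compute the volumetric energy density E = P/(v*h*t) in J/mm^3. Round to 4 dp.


E = 94 / (327*0.078*0.096) = 38.3897 J/mm^3


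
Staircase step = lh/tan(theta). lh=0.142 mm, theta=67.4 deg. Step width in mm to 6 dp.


step = 0.142 / tan(67.4) = 0.059109 mm


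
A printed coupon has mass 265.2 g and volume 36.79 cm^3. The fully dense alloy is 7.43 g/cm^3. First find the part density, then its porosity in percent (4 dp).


rho_part = 265.2 / 36.79 = 7.20848057 g/cm^3
Porosity = (1 - 7.20848057/7.43)*100 = 2.9814 %


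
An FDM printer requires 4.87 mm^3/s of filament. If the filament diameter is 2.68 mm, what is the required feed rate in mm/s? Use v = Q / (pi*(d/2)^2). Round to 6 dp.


A = pi*(2.68/2)^2 = 5.641044
v = 4.87 / 5.641044 = 0.863315 mm/s


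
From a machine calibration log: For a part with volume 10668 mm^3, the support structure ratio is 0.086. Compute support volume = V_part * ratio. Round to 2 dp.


V_support = 10668 * 0.086 = 917.45 mm^3


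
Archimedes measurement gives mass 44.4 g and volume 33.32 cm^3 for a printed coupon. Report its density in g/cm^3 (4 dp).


rho = 44.4 / 33.32 = 1.3325 g/cm^3


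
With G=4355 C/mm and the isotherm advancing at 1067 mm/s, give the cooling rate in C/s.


CR = 4355 * 1067 = 4646785 C/s


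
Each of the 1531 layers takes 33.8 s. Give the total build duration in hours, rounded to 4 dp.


t = 1531 * 33.8 / 3600 = 14.3744 hrs


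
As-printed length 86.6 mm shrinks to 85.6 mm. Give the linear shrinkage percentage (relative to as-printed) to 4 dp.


Shrinkage = ((86.6-85.6)/86.6)*100 = 1.1547 %


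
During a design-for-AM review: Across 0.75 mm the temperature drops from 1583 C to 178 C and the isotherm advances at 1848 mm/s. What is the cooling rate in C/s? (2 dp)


G = (1583-178)/0.75 = 1873.33333333 C/mm
CR = 1873.33333333 * 1848 = 3461920.0 C/s


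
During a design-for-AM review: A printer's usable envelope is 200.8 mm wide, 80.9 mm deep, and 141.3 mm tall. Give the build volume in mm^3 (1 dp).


V = 200.8 * 80.9 * 141.3 = 2295378.9 mm^3


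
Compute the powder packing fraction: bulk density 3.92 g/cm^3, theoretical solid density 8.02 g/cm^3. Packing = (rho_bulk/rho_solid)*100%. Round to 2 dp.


Packing = (3.92/8.02)*100 = 48.88 %


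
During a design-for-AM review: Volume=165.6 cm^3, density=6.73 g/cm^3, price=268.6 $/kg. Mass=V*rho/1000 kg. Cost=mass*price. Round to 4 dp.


Mass = 165.6*6.73/1000 = 1.114488 kg
Cost = 1.114488 * 268.6 = 299.3515 $


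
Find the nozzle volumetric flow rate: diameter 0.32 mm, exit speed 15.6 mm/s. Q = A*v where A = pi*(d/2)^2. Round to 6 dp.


A = pi*(0.32/2)^2 = 0.08042477 mm^2
Q = 0.08042477 * 15.6 = 1.254626 mm^3/s


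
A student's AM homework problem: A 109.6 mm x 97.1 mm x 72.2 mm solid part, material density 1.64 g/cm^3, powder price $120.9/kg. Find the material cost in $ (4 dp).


V = 109.6 * 97.1 * 72.2 = 768363.952 mm^3 = 768.363952 cm^3
Mass = 768.363952 * 1.64 / 1000 = 1.26011688 kg
Cost = 1.26011688 * 120.9 = 152.3481 $


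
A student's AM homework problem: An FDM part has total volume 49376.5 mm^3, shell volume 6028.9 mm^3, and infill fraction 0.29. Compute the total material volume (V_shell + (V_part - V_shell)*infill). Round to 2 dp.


V_infill = (49376.5 - 6028.9) * 0.29 = 12570.8
V_total = 6028.9 + 12570.8 = 18599.7 mm^3


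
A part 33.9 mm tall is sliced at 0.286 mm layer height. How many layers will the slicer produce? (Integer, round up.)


Layers = ceil(33.9/0.286) = 119


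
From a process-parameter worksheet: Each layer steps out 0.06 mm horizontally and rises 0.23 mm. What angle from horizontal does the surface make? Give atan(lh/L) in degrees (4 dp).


angle = atan(0.23/0.06) = 75.3791 degrees


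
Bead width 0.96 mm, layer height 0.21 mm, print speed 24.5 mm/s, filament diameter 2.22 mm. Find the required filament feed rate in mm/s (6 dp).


Q = 0.96 * 0.21 * 24.5 = 4.9392 mm^3/s
A_fil = pi*(2.22/2)^2 = 3.87075631 mm^2
v_feed = 4.9392 / 3.87075631 = 1.27603 mm/s


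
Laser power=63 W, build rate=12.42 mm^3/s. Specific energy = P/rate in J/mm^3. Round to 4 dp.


SE = 63 / 12.42 = 5.0725 J/mm^3


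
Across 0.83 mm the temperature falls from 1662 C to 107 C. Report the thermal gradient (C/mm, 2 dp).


G = (1662-107)/0.83 = 1873.49 C/mm


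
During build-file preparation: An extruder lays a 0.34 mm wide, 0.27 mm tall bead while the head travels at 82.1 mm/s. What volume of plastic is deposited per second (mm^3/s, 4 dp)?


Rate = 0.34 * 0.27 * 82.1 = 7.5368 mm^3/s


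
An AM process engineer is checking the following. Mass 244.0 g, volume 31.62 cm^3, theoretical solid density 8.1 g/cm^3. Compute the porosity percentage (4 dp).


rho_part = 244.0 / 31.62 = 7.71663504 g/cm^3
Porosity = (1 - 7.71663504/8.1)*100 = 4.7329 %


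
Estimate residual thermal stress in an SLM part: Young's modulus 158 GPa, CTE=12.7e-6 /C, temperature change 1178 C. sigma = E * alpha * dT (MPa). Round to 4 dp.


sigma = 158*1000 * 12.7e-6 * 1178 = 2363.7748 MPa


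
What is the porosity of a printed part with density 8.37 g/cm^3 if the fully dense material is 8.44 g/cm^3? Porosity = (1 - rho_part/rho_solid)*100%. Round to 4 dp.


Porosity = (1-8.37/8.44)*100 = 0.8294 %


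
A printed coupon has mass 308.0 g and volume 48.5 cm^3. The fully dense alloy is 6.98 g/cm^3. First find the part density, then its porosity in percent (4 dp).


rho_part = 308.0 / 48.5 = 6.35051546 g/cm^3
Porosity = (1 - 6.35051546/6.98)*100 = 9.0184 %


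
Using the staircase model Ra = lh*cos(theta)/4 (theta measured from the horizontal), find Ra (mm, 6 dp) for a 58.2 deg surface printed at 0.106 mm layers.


Ra = 0.106 * cos(58.2) / 4 = 0.013964 mm


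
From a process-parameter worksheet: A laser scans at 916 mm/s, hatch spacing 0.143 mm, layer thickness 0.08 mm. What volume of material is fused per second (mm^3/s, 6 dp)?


Rate = 916 * 0.143 * 0.08 = 10.47904 mm^3/s


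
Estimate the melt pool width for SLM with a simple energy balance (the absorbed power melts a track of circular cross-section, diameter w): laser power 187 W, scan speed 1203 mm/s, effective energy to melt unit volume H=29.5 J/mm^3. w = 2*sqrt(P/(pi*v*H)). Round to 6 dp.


w = 2*sqrt(187/(pi*1203*29.5)) = 0.081909 mm


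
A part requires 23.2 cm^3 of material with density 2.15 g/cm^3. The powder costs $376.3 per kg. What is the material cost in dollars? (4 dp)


Mass = 23.2*2.15/1000 = 0.04988 kg
Cost = 0.04988 * 376.3 = 18.7698 $


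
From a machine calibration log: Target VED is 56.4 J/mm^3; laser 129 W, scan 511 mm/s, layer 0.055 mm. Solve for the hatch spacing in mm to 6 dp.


h = 129 / (56.4*511*0.055) = 0.081382 mm


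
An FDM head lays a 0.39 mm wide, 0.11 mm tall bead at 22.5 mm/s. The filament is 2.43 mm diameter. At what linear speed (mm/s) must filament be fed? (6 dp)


Q = 0.39 * 0.11 * 22.5 = 0.96525 mm^3/s
A_fil = pi*(2.43/2)^2 = 4.63769762 mm^2
v_feed = 0.96525 / 4.63769762 = 0.208131 mm/s


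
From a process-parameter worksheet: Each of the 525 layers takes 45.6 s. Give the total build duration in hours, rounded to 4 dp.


t = 525 * 45.6 / 3600 = 6.65 hrs


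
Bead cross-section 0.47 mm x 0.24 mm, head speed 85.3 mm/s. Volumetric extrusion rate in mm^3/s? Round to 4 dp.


Rate = 0.47 * 0.24 * 85.3 = 9.6218 mm^3/s


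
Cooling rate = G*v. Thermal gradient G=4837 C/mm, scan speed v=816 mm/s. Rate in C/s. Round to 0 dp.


CR = 4837 * 816 = 3946992 C/s


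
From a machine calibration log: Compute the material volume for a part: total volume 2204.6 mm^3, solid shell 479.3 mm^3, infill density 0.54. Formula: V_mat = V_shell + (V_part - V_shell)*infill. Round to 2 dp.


V_infill = (2204.6 - 479.3) * 0.54 = 931.66
V_total = 479.3 + 931.66 = 1410.96 mm^3


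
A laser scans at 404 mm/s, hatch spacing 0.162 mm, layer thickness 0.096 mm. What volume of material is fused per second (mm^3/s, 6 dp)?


Rate = 404 * 0.162 * 0.096 = 6.283008 mm^3/s


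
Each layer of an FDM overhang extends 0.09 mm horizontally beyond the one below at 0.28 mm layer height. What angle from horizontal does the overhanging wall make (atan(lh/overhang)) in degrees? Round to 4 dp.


angle = atan(0.28/0.09) = 72.1811 degrees


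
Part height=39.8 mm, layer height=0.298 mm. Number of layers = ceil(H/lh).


Layers = ceil(39.8/0.298) = 134


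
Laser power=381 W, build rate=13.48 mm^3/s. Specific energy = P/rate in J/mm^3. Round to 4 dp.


SE = 381 / 13.48 = 28.2641 J/mm^3


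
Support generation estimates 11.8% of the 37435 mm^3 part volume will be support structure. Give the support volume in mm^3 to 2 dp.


V_support = 37435 * 0.118 = 4417.33 mm^3


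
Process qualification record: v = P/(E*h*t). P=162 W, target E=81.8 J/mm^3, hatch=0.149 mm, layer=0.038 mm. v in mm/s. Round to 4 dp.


v = 162 / (81.8*0.149*0.038) = 349.7775 mm/s


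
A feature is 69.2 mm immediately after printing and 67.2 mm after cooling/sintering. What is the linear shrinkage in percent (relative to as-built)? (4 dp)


Shrinkage = ((69.2-67.2)/69.2)*100 = 2.8902 %


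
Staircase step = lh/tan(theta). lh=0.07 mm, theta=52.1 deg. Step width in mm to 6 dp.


step = 0.07 / tan(52.1) = 0.054494 mm


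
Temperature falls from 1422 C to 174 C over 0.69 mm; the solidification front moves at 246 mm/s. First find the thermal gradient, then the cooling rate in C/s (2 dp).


G = (1422-174)/0.69 = 1808.69565217 C/mm
CR = 1808.69565217 * 246 = 444939.13 C/s


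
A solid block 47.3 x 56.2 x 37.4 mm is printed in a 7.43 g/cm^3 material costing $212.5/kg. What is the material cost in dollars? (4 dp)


V = 47.3 * 56.2 * 37.4 = 99418.924 mm^3 = 99.418924 cm^3
Mass = 99.418924 * 7.43 / 1000 = 0.73868261 kg
Cost = 0.73868261 * 212.5 = 156.9701 $


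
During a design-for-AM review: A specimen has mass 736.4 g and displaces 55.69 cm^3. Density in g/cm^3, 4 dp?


rho = 736.4 / 55.69 = 13.2232 g/cm^3


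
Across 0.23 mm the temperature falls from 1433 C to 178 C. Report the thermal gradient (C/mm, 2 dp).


G = (1433-178)/0.23 = 5456.52 C/mm


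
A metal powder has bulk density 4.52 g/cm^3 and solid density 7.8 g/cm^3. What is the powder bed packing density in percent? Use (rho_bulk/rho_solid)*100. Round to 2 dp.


Packing = (4.52/7.8)*100 = 57.95 %


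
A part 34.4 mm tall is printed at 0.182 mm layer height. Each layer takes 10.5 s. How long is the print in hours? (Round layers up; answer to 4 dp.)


Layers = ceil(34.4/0.182) = 190
t = 190 * 10.5 / 3600 = 0.5542 hrs


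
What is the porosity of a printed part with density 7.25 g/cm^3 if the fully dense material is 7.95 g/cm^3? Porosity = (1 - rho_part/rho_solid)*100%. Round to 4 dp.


Porosity = (1-7.25/7.95)*100 = 8.805 %


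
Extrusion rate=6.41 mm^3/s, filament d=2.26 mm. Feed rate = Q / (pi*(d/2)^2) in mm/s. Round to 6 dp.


A = pi*(2.26/2)^2 = 4.0115
v = 6.41 / 4.0115 = 1.597906 mm/s


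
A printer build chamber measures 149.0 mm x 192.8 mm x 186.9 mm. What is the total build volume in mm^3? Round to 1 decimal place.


V = 149.0 * 192.8 * 186.9 = 5369113.7 mm^3


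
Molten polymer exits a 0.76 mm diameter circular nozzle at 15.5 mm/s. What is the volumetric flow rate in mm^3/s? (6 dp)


A = pi*(0.76/2)^2 = 0.45364598 mm^2
Q = 0.45364598 * 15.5 = 7.031513 mm^3/s


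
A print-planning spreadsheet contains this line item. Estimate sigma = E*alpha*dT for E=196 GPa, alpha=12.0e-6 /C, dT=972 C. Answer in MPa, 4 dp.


sigma = 196*1000 * 12.0e-6 * 972 = 2286.144 MPa


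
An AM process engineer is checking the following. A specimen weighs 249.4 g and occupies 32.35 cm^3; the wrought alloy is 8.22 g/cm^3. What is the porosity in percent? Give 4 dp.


rho_part = 249.4 / 32.35 = 7.70942813 g/cm^3
Porosity = (1 - 7.70942813/8.22)*100 = 6.2113 %


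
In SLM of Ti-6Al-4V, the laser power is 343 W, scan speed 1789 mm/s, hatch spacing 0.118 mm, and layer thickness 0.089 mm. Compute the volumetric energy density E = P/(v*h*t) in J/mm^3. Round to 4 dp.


E = 343 / (1789*0.118*0.089) = 18.2563 J/mm^3


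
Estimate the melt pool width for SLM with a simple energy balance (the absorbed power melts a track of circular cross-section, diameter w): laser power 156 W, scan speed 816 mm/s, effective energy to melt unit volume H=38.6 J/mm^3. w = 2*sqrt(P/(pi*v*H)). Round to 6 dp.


w = 2*sqrt(156/(pi*816*38.6)) = 0.079411 mm


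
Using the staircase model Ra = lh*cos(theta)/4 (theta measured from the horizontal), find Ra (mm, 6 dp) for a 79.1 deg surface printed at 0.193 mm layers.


Ra = 0.193 * cos(79.1) / 4 = 0.009124 mm


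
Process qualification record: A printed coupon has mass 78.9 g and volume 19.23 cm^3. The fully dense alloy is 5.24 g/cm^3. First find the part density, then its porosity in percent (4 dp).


rho_part = 78.9 / 19.23 = 4.10296412 g/cm^3
Porosity = (1 - 4.10296412/5.24)*100 = 21.6992 %


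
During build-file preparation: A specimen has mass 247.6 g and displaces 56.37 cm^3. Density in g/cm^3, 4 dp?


rho = 247.6 / 56.37 = 4.3924 g/cm^3


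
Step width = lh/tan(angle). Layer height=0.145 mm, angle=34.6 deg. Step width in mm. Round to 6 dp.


step = 0.145 / tan(34.6) = 0.210189 mm


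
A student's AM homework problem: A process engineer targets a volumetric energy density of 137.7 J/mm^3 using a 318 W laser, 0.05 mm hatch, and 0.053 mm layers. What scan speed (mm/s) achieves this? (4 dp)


v = 318 / (137.7*0.05*0.053) = 871.4597 mm/s


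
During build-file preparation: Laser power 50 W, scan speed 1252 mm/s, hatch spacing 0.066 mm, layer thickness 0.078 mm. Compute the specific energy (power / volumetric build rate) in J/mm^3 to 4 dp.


Build rate = 1252 * 0.066 * 0.078 = 6.445296 mm^3/s
SE = 50 / 6.445296 = 7.7576 J/mm^3


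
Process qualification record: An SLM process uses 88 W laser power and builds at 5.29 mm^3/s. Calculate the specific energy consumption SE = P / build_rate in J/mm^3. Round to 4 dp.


SE = 88 / 5.29 = 16.6352 J/mm^3


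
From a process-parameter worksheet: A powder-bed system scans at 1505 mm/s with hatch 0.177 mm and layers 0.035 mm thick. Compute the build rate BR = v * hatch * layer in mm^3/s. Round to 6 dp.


Rate = 1505 * 0.177 * 0.035 = 9.323475 mm^3/s


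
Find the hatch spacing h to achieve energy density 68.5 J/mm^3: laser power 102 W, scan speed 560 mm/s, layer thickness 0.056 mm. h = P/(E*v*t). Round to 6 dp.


h = 102 / (68.5*560*0.056) = 0.047482 mm


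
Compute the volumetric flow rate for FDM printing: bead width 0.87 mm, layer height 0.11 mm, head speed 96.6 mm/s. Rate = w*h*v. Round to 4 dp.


Rate = 0.87 * 0.11 * 96.6 = 9.2446 mm^3/s


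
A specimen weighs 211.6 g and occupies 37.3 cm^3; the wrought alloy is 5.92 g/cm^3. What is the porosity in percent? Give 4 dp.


rho_part = 211.6 / 37.3 = 5.67292225 g/cm^3
Porosity = (1 - 5.67292225/5.92)*100 = 4.1736 %


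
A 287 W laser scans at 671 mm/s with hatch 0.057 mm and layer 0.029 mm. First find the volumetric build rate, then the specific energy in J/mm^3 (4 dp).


Build rate = 671 * 0.057 * 0.029 = 1.109163 mm^3/s
SE = 287 / 1.109163 = 258.7537 J/mm^3


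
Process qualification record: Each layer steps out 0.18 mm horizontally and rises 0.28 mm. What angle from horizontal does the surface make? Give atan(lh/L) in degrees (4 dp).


angle = atan(0.28/0.18) = 57.2648 degrees


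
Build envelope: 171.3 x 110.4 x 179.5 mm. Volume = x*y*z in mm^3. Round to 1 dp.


V = 171.3 * 110.4 * 179.5 = 3394617.8 mm^3


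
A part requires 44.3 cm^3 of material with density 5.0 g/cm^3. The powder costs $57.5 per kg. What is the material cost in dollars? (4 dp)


Mass = 44.3*5.0/1000 = 0.2215 kg
Cost = 0.2215 * 57.5 = 12.7363 $


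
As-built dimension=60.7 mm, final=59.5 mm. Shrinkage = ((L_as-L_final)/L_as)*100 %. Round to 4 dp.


Shrinkage = ((60.7-59.5)/60.7)*100 = 1.9769 %


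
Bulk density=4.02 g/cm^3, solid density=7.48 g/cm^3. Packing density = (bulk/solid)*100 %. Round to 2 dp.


Packing = (4.02/7.48)*100 = 53.74 %


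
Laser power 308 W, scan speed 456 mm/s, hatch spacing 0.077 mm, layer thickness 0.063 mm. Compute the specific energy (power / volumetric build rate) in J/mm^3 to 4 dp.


Build rate = 456 * 0.077 * 0.063 = 2.212056 mm^3/s
SE = 308 / 2.212056 = 139.237 J/mm^3


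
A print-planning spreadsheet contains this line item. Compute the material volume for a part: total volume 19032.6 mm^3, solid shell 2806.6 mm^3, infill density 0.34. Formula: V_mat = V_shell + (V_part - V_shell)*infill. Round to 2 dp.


V_infill = (19032.6 - 2806.6) * 0.34 = 5516.84
V_total = 2806.6 + 5516.84 = 8323.44 mm^3


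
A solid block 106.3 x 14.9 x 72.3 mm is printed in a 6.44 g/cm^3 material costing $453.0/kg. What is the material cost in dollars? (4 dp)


V = 106.3 * 14.9 * 72.3 = 114513.801 mm^3 = 114.513801 cm^3
Mass = 114.513801 * 6.44 / 1000 = 0.73746888 kg
Cost = 0.73746888 * 453.0 = 334.0734 $


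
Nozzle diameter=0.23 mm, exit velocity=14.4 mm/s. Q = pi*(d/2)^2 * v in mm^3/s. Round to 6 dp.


A = pi*(0.23/2)^2 = 0.04154756 mm^2
Q = 0.04154756 * 14.4 = 0.598285 mm^3/s


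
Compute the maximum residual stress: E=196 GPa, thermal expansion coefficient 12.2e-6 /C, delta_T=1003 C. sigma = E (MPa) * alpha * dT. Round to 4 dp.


sigma = 196*1000 * 12.2e-6 * 1003 = 2398.3736 MPa


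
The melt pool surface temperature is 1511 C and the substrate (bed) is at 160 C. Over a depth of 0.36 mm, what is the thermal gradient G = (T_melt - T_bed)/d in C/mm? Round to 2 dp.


G = (1511-160)/0.36 = 3752.78 C/mm


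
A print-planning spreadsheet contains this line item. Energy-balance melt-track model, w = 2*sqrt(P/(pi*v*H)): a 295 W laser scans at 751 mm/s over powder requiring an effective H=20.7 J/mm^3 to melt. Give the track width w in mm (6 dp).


w = 2*sqrt(295/(pi*751*20.7)) = 0.155439 mm


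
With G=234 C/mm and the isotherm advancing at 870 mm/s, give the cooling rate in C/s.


CR = 234 * 870 = 203580 C/s


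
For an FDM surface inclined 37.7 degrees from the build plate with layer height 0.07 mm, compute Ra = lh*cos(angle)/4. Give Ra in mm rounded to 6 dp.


Ra = 0.07 * cos(37.7) / 4 = 0.013846 mm


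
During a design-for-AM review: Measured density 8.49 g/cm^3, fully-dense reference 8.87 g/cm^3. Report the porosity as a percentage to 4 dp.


Porosity = (1-8.49/8.87)*100 = 4.2841 %


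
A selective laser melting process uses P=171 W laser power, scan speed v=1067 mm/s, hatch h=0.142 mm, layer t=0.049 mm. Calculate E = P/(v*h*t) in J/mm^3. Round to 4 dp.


E = 171 / (1067*0.142*0.049) = 23.0328 J/mm^3


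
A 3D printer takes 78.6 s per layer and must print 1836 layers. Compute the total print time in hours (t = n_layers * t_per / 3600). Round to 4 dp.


t = 1836 * 78.6 / 3600 = 40.086 hrs


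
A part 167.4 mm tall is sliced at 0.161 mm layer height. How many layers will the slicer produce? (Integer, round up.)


Layers = ceil(167.4/0.161) = 1040


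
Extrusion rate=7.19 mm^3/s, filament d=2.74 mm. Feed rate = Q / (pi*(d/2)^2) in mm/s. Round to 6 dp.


A = pi*(2.74/2)^2 = 5.896455
v = 7.19 / 5.896455 = 1.219377 mm/s


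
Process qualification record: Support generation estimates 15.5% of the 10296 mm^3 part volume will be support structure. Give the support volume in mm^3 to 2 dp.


V_support = 10296 * 0.155 = 1595.88 mm^3


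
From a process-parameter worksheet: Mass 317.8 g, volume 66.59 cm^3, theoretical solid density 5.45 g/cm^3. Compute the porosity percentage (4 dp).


rho_part = 317.8 / 66.59 = 4.77248836 g/cm^3
Porosity = (1 - 4.77248836/5.45)*100 = 12.4314 %


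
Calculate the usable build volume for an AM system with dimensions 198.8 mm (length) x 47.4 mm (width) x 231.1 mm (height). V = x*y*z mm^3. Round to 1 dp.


V = 198.8 * 47.4 * 231.1 = 2177683.0 mm^3


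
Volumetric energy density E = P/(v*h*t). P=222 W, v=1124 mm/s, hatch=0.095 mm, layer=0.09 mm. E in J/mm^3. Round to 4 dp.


E = 222 / (1124*0.095*0.09) = 23.1005 J/mm^3


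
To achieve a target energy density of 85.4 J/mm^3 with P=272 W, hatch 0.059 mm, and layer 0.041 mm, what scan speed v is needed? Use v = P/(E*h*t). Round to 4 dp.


v = 272 / (85.4*0.059*0.041) = 1316.6646 mm/s


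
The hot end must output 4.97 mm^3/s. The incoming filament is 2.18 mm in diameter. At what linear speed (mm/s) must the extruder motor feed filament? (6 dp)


A = pi*(2.18/2)^2 = 3.732526
v = 4.97 / 3.732526 = 1.331538 mm/s


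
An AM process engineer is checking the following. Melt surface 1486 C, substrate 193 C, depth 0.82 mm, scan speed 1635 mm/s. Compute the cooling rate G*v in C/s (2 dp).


G = (1486-193)/0.82 = 1576.82926829 C/mm
CR = 1576.82926829 * 1635 = 2578115.85 C/s


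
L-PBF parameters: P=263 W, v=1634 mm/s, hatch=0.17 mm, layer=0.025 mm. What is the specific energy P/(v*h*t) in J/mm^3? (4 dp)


Build rate = 1634 * 0.17 * 0.025 = 6.9445 mm^3/s
SE = 263 / 6.9445 = 37.8717 J/mm^3


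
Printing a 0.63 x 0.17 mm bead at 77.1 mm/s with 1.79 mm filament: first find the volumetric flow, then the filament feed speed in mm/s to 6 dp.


Q = 0.63 * 0.17 * 77.1 = 8.25741 mm^3/s
A_fil = pi*(1.79/2)^2 = 2.51649426 mm^2
v_feed = 8.25741 / 2.51649426 = 3.281315 mm/s


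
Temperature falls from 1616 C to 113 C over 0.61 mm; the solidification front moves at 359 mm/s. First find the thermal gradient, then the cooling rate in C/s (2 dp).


G = (1616-113)/0.61 = 2463.93442623 C/mm
CR = 2463.93442623 * 359 = 884552.46 C/s


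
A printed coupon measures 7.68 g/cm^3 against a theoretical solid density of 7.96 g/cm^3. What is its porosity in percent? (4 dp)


Porosity = (1-7.68/7.96)*100 = 3.5176 %


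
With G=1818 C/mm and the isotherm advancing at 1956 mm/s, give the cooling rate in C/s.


CR = 1818 * 1956 = 3556008 C/s


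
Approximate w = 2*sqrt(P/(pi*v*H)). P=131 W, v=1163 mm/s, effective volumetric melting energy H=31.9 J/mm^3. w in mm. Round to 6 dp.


w = 2*sqrt(131/(pi*1163*31.9)) = 0.067051 mm


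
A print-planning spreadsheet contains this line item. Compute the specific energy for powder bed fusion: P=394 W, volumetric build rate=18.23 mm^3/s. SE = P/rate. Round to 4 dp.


SE = 394 / 18.23 = 21.6127 J/mm^3


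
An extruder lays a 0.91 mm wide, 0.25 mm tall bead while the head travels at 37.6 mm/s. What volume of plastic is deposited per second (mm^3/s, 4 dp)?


Rate = 0.91 * 0.25 * 37.6 = 8.554 mm^3/s


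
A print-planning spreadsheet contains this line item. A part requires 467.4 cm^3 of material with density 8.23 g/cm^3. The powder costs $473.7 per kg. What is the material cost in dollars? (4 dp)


Mass = 467.4*8.23/1000 = 3.846702 kg
Cost = 3.846702 * 473.7 = 1822.1827 $


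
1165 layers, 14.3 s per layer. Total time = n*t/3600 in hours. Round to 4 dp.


t = 1165 * 14.3 / 3600 = 4.6276 hrs


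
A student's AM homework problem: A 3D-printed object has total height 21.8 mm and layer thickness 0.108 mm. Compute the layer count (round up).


Layers = ceil(21.8/0.108) = 202


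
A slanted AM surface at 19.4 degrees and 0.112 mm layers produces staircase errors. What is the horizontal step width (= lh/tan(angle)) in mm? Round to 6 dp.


step = 0.112 / tan(19.4) = 0.318041 mm


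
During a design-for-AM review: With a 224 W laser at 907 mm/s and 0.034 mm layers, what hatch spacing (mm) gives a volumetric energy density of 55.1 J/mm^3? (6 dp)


h = 224 / (55.1*907*0.034) = 0.131829 mm


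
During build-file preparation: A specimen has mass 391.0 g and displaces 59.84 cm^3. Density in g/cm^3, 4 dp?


rho = 391.0 / 59.84 = 6.5341 g/cm^3


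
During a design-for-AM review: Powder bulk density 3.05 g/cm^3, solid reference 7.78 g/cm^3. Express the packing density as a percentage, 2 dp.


Packing = (3.05/7.78)*100 = 39.2 %


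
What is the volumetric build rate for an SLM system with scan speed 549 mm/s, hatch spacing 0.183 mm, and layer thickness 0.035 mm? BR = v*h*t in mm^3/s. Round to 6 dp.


Rate = 549 * 0.183 * 0.035 = 3.516345 mm^3/s


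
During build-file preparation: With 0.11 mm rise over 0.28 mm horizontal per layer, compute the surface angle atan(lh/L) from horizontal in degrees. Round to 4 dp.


angle = atan(0.11/0.28) = 21.4477 degrees


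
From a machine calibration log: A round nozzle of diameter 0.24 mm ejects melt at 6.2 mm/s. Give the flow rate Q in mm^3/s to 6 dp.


A = pi*(0.24/2)^2 = 0.04523893 mm^2
Q = 0.04523893 * 6.2 = 0.280481 mm^3/s


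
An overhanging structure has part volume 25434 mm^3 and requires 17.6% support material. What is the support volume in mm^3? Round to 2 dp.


V_support = 25434 * 0.176 = 4476.38 mm^3


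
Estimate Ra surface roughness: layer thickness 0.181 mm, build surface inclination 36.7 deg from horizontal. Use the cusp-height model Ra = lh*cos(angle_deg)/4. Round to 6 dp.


Ra = 0.181 * cos(36.7) / 4 = 0.03628 mm


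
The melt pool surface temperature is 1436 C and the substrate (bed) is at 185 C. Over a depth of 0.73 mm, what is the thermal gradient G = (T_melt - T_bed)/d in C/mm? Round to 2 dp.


G = (1436-185)/0.73 = 1713.7 C/mm


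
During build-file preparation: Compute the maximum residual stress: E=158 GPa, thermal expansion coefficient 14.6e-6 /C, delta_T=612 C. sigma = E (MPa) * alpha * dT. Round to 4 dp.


sigma = 158*1000 * 14.6e-6 * 612 = 1411.7616 MPa


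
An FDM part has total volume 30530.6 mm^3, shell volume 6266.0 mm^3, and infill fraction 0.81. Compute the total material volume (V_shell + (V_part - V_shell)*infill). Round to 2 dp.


V_infill = (30530.6 - 6266.0) * 0.81 = 19654.33
V_total = 6266.0 + 19654.33 = 25920.33 mm^3
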